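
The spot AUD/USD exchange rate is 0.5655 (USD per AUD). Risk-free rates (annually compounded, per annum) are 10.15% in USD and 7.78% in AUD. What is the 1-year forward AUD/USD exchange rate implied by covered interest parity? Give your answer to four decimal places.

By covered interest parity, F = S · (1+r_USD)^T / (1+r_AUD)^T
= 0.5655 × 1.101500 / 1.077800 = 0.5655 × 1.021989
F = 0.5779 USD per AUD

0.5779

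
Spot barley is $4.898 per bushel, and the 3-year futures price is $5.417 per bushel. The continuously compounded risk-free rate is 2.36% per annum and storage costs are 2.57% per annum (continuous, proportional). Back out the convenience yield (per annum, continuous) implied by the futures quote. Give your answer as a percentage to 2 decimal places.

F = S·e^((r+u−y)T) ⇒ (r+u−y) = ln(F/S)/T
ln(5.417/4.898) = 0.100715; /T ⇒ 0.033572
y = r + u − ln(F/S)/T = 0.0236 + 0.0257 − 0.033572 = 0.015728
y = 1.57%

1.57%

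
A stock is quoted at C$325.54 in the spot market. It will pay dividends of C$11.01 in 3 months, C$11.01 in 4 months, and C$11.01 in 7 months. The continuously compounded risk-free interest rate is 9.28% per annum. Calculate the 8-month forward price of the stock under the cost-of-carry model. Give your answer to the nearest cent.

C$312.42

PV(dividends) I = 11.01·e^(−0.0928·3/12) + 11.01·e^(−0.0928·4/12) + 11.01·e^(−0.0928·7/12)
I = 10.7575 + 10.6746 + 10.4298 = 31.8619
F = (S − I)·e^(rT) = (325.54 − 31.8619) · e^(0.0928·8/12)
= 293.6781 · e^0.061867 = 293.6781 × 1.063821 = C$312.42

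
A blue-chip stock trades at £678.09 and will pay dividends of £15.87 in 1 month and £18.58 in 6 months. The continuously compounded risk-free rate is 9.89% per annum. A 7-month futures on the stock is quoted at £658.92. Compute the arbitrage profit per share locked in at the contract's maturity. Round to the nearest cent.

PV(dividends) I = 15.87·e^(−0.0989·1/12) + 18.58·e^(−0.0989·6/12) = 33.4233
Fair futures F* = (S − I)·e^(rT) = (678.09 − 33.4233)·e^0.057692 = 644.6667 × 1.059389 = 682.9528
Market £658.92 < fair 682.9528: forward underpriced → reverse cash-and-carry (short the stock, invest proceeds at r, pay the dividends, go long the forward).
Profit at T = |F_mkt − F*| = |658.92 − 682.9528| = £24.03 per share

£24.03 per share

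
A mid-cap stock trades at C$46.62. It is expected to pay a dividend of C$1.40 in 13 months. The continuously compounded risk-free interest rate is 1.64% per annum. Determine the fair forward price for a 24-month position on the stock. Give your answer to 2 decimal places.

C$46.75

PV(dividends) I = 1.40·e^(−0.0164·13/12)
I = 1.3753
F = (S − I)·e^(rT) = (46.62 − 1.3753) · e^(0.0164·24/12)
= 45.2447 · e^0.032800 = 45.2447 × 1.033344 = C$46.75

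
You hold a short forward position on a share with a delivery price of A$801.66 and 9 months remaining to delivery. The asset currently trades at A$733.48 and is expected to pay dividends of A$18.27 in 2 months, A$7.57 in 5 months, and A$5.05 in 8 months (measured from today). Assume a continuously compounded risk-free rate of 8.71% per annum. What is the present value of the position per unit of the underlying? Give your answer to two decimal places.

PV(remaining dividends) I = 18.27·e^(−0.0871·2/12) + 7.57·e^(−0.0871·5/12) + 5.05·e^(−0.0871·8/12) = 30.0720
Current forward F = (S − I)·e^(rT) = (733.48 − 30.0720)·e^(0.0871·9/12) = 703.4080 × 1.067506 = 750.8923
Value (long) = (F − K)·e^(−rT) = (750.8923 − 801.66) × 0.936763 = -47.5573
Short position value = −(long value) = A$47.56

A$47.56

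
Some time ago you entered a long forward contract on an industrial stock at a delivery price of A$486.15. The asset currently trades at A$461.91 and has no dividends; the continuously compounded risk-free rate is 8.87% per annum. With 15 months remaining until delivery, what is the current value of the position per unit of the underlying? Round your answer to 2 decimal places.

Current fair forward for the remaining 15 months: F = S·e^(r·T), r = 0.0887
F = 461.91 · e^(0.0887 × 15/12) = 461.91 × 1.117255 = 516.0713
Value of long forward = (F − K)·e^(−rT) = (516.0713 − 486.15) · e^(−0.0887·15/12)
= 29.9213 × 0.895051 = 26.78

A$26.78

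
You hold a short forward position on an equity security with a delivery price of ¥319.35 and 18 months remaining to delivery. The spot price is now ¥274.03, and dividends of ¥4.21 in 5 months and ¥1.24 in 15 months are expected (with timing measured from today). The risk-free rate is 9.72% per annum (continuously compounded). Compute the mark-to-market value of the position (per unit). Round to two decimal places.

PV(remaining dividends) I = 4.21·e^(−0.0972·5/12) + 1.24·e^(−0.0972·15/12) = 5.1410
Current forward F = (S − I)·e^(rT) = (274.03 − 5.1410)·e^(0.0972·18/12) = 268.8890 × 1.156965 = 311.0952
Value (long) = (F − K)·e^(−rT) = (311.0952 − 319.35) × 0.864331 = -7.1349
Short position value = −(long value) = ¥7.13

¥7.13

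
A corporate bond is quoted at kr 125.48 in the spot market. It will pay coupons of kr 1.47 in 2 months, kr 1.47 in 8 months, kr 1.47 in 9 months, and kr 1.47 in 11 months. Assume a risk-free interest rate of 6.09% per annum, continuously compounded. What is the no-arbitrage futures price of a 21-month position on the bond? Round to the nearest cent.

PV(coupons) I = 1.47·e^(−0.0609·2/12) + 1.47·e^(−0.0609·8/12) + 1.47·e^(−0.0609·9/12) + 1.47·e^(−0.0609·11/12)
I = 1.4552 + 1.4115 + 1.4044 + 1.3902 = 5.6613
F = (S − I)·e^(rT) = (125.48 − 5.6613) · e^(0.0609·21/12)
= 119.8187 · e^0.106575 = 119.8187 × 1.112461 = kr 133.29

kr 133.29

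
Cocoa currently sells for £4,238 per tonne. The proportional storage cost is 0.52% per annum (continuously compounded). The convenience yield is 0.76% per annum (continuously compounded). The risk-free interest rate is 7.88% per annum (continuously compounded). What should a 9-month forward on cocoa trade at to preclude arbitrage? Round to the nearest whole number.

£4,488 per tonne

Net carry = r + u − y = 0.0788 + 0.0052 − 0.0076 = 0.0764
F = S·e^((r+u−y)T) = 4238 · e^(0.0764 × 9/12) = 4238 · e^0.057300
= 4238 × 1.058973 = £4,488 per tonne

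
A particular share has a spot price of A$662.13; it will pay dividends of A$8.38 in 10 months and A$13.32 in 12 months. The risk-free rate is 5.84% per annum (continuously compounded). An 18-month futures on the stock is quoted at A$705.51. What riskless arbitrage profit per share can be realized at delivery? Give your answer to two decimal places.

PV(dividends) I = 8.38·e^(−0.0584·10/12) + 13.32·e^(−0.0584·12/12) = 20.5463
Fair futures F* = (S − I)·e^(rT) = (662.13 − 20.5463)·e^0.087600 = 641.5837 × 1.091551 = 700.3213
Market A$705.51 > fair 700.3213: forward overpriced → cash-and-carry (borrow at r, buy the stock and collect the dividends, short the forward).
Profit at T = |F_mkt − F*| = |705.51 − 700.3213| = A$5.19 per share

A$5.19 per share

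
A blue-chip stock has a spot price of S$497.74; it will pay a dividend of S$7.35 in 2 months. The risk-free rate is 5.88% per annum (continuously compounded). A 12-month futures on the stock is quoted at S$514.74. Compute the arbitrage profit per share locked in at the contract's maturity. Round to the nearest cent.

S$5.43 per share

PV(dividends) I = 7.35·e^(−0.0588·2/12) = 7.2783
Fair futures F* = (S − I)·e^(rT) = (497.74 − 7.2783)·e^0.058800 = 490.4617 × 1.060563 = 520.1655
Market S$514.74 < fair 520.1655: forward underpriced → reverse cash-and-carry (short the stock, invest proceeds at r, pay the dividends, go long the forward).
Profit at T = |F_mkt − F*| = |514.74 − 520.1655| = S$5.43 per share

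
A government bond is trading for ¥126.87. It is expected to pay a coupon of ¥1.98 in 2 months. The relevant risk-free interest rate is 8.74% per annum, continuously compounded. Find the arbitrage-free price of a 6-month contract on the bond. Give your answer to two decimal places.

¥130.50

PV(coupons) I = 1.98·e^(−0.0874·2/12)
I = 1.9514
F = (S − I)·e^(rT) = (126.87 − 1.9514) · e^(0.0874·6/12)
= 124.9186 · e^0.043700 = 124.9186 × 1.044669 = ¥130.50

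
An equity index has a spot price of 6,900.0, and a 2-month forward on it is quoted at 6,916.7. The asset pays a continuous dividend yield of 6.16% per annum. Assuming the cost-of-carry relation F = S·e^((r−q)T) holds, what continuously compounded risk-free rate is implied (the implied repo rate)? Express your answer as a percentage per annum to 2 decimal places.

7.61%

From F = S·e^((r−q)T): (r − q) = ln(F/S)/T
ln(6916.7/6900.0) = ln(1.002420) = 0.002417
(r − q) = 0.002417 / (2/12) = 0.014502
r = ln(F/S)/T + q = 0.014502 + 0.0616 = 0.076102
r = 7.61%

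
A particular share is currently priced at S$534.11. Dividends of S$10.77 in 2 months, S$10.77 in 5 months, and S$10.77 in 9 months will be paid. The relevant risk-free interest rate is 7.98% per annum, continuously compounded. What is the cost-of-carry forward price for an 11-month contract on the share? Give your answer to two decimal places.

PV(dividends) I = 10.77·e^(−0.0798·2/12) + 10.77·e^(−0.0798·5/12) + 10.77·e^(−0.0798·9/12)
I = 10.6277 + 10.4178 + 10.1443 = 31.1898
F = (S − I)·e^(rT) = (534.11 − 31.1898) · e^(0.0798·11/12)
= 502.9202 · e^0.073150 = 502.9202 × 1.075892 = S$541.09

S$541.09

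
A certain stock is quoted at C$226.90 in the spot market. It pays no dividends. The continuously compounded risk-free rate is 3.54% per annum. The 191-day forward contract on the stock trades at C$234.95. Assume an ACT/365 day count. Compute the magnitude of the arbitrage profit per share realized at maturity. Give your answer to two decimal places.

C$3.81 per share

Fair forward: F* = S·e^(carry·T), with carry = r = 0.0354
F* = 226.90 · e^(0.0354 × 191/365) = 226.90 · e^0.018524 = 226.90 × 1.018697 = C$231.1423
Market C$234.95 > fair C$231.1423: forward overpriced → cash-and-carry (buy spot, short the forward).
At maturity, profit = |F_mkt − F*| = |234.95 − 231.1423| = C$3.81 per share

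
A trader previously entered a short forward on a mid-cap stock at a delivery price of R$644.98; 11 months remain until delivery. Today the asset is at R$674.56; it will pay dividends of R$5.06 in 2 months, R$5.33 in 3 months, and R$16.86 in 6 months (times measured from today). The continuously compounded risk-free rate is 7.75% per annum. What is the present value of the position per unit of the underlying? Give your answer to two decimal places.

PV(remaining dividends) I = 5.06·e^(−0.0775·2/12) + 5.33·e^(−0.0775·3/12) + 16.86·e^(−0.0775·6/12) = 26.4420
Current forward F = (S − I)·e^(rT) = (674.56 − 26.4420)·e^(0.0775·11/12) = 648.1180 × 1.073626 = 695.8363
Value (long) = (F − K)·e^(−rT) = (695.8363 − 644.98) × 0.931423 = 47.3687
Short position value = −(long value) = -R$47.37

-R$47.37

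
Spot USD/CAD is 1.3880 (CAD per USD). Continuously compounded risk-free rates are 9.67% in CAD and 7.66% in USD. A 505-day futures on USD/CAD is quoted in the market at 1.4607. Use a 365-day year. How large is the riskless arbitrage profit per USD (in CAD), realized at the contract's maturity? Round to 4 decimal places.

Fair futures: F* = S·e^(carry·T), with carry = (r_CAD − r_USD) = 0.0967 − 0.0766 = 0.0201
F* = 1.3880 · e^(0.0201 × 505/365) = 1.3880 · e^0.027810 = 1.3880 × 1.028200 = 1.4271
Market 1.4607 > fair 1.4271: forward overpriced → cash-and-carry (buy spot, short the forward).
At maturity, profit = |F_mkt − F*| = |1.4607 − 1.4271| = 0.0336 per USD (in CAD)

0.0336 per USD (in CAD)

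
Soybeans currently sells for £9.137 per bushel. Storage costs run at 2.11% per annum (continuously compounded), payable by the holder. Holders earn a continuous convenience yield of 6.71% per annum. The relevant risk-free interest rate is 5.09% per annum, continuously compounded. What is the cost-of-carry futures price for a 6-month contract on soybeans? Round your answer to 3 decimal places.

Net carry = r + u − y = 0.0509 + 0.0211 − 0.0671 = 0.0049
F = S·e^((r+u−y)T) = 9.137 · e^(0.0049 × 6/12) = 9.137 · e^0.002450
= 9.137 × 1.002453 = £9.159 per bushel

£9.159 per bushel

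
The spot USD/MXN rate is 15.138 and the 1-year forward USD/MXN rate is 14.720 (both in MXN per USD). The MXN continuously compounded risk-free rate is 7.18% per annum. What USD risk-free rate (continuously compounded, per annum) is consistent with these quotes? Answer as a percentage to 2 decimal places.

F = S·e^((r_MXN − r_USD)T) ⇒ r_USD = r_MXN − ln(F/S)/T
ln(14.720/15.138) = -0.028001; /(1) = -0.028001
r_USD = 0.0718 + 0.028001 = 0.099801
r_USD = 9.98%

9.98%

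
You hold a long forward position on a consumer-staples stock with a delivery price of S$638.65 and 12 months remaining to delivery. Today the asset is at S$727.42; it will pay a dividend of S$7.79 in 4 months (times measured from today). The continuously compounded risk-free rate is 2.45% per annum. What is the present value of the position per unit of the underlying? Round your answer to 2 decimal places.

PV(remaining dividends) I = 7.79·e^(−0.0245·4/12) = 7.7266
Current forward F = (S − I)·e^(rT) = (727.42 − 7.7266)·e^(0.0245·12/12) = 719.6934 × 1.024803 = 737.5440
Value (long) = (F − K)·e^(−rT) = (737.5440 − 638.65) × 0.975798 = 96.5006
Value = S$96.50

S$96.50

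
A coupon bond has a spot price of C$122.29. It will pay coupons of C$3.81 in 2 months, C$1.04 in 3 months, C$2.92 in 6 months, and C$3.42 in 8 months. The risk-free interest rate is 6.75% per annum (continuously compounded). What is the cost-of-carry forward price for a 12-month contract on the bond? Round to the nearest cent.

PV(coupons) I = 3.81·e^(−0.0675·2/12) + 1.04·e^(−0.0675·3/12) + 2.92·e^(−0.0675·6/12) + 3.42·e^(−0.0675·8/12)
I = 3.7674 + 1.0226 + 2.8231 + 3.2695 = 10.8826
F = (S − I)·e^(rT) = (122.29 − 10.8826) · e^(0.0675·12/12)
= 111.4074 · e^0.067500 = 111.4074 × 1.069830 = C$119.19

C$119.19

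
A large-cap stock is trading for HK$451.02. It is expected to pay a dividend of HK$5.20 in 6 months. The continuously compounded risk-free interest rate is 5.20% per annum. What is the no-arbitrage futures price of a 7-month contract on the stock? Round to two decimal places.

HK$459.69

PV(dividends) I = 5.20·e^(−0.0520·6/12)
I = 5.0665
F = (S − I)·e^(rT) = (451.02 − 5.0665) · e^(0.0520·7/12)
= 445.9535 · e^0.030333 = 445.9535 × 1.030798 = HK$459.69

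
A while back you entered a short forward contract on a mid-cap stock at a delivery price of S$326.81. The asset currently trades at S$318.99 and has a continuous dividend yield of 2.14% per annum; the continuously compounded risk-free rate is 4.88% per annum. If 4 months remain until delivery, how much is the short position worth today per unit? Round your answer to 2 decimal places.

S$4.81

Current fair forward for the remaining 4 months: F = S·e^((r − q)·T), (r − q) = 0.0488 − 0.0214 = 0.0274
F = 318.99 · e^(0.0274 × 4/12) = 318.99 × 1.009175 = 321.9167
Value of long forward = (F − K)·e^(−rT) = (321.9167 − 326.81) · e^(−0.0488·4/12)
= -4.8933 × 0.983865 = -4.81
Short position value = −(long value) = S$4.81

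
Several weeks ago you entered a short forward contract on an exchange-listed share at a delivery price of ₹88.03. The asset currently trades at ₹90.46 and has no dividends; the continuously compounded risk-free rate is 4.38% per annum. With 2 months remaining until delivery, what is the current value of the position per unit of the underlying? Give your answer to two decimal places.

-₹3.07

Current fair forward for the remaining 2 months: F = S·e^(r·T), r = 0.0438
F = 90.46 · e^(0.0438 × 2/12) = 90.46 × 1.007327 = 91.1228
Value of long forward = (F − K)·e^(−rT) = (91.1228 − 88.03) · e^(−0.0438·2/12)
= 3.0928 × 0.992727 = 3.07
Short position value = −(long value) = -₹3.07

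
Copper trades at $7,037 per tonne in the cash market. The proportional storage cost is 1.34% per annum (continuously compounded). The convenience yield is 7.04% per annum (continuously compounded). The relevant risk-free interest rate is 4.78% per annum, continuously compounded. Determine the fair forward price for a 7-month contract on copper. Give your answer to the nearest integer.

$6,999 per tonne

Net carry = r + u − y = 0.0478 + 0.0134 − 0.0704 = -0.0092
F = S·e^((r+u−y)T) = 7037 · e^(-0.0092 × 7/12) = 7037 · e^-0.005367
= 7037 × 0.994647 = $6,999 per tonne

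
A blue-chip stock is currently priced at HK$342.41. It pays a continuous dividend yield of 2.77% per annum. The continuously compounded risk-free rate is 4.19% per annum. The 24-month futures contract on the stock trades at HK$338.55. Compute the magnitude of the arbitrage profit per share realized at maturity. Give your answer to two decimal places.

HK$13.72 per share

Fair futures: F* = S·e^(carry·T), with carry = (r − q) = 0.0419 − 0.0277 = 0.0142
F* = 342.41 · e^(0.0142 × 24/12) = 342.41 · e^0.028400 = 342.41 × 1.028807 = HK$352.2738
Market HK$338.55 < fair HK$352.2738: forward underpriced → reverse cash-and-carry (short spot, go long the forward).
At maturity, profit = |F_mkt − F*| = |338.55 − 352.2738| = HK$13.72 per share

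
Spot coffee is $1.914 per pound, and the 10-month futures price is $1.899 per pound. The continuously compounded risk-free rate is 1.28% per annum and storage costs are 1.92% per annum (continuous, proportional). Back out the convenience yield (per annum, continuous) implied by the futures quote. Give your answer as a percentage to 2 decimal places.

F = S·e^((r+u−y)T) ⇒ (r+u−y) = ln(F/S)/T
ln(1.899/1.914) = -0.007868; /T ⇒ -0.009442
y = r + u − ln(F/S)/T = 0.0128 + 0.0192 + 0.009442 = 0.041442
y = 4.14%

4.14%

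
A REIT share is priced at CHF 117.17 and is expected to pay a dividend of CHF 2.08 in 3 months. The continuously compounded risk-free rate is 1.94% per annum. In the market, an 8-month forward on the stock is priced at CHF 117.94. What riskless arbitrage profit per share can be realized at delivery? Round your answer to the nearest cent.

PV(dividends) I = 2.08·e^(−0.0194·3/12) = 2.0699
Fair forward F* = (S − I)·e^(rT) = (117.17 − 2.0699)·e^0.012933 = 115.1001 × 1.013017 = 116.5984
Market CHF 117.94 > fair 116.5984: forward overpriced → cash-and-carry (borrow at r, buy the stock and collect the dividends, short the forward).
Profit at T = |F_mkt − F*| = |117.94 − 116.5984| = CHF 1.34 per share

CHF 1.34 per share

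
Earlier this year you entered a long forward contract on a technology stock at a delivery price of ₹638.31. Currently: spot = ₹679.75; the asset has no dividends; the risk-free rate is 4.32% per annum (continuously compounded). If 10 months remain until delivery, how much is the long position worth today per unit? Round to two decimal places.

Current fair forward for the remaining 10 months: F = S·e^(r·T), r = 0.0432
F = 679.75 · e^(0.0432 × 10/12) = 679.75 × 1.036656 = 704.6669
Value of long forward = (F − K)·e^(−rT) = (704.6669 − 638.31) · e^(−0.0432·10/12)
= 66.3569 × 0.964640 = 64.01

₹64.01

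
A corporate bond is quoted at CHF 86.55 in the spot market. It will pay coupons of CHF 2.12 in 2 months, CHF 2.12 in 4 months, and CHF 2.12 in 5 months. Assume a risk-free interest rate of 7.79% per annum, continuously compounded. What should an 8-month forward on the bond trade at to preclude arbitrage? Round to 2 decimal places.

PV(coupons) I = 2.12·e^(−0.0779·2/12) + 2.12·e^(−0.0779·4/12) + 2.12·e^(−0.0779·5/12)
I = 2.0927 + 2.0657 + 2.0523 = 6.2107
F = (S − I)·e^(rT) = (86.55 − 6.2107) · e^(0.0779·8/12)
= 80.3393 · e^0.051933 = 80.3393 × 1.053305 = CHF 84.62

CHF 84.62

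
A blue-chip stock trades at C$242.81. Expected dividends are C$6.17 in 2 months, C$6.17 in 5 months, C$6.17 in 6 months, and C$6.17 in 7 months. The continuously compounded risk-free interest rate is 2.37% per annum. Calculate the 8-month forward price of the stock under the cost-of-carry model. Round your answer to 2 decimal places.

C$221.85

PV(dividends) I = 6.17·e^(−0.0237·2/12) + 6.17·e^(−0.0237·5/12) + 6.17·e^(−0.0237·6/12) + 6.17·e^(−0.0237·7/12)
I = 6.1457 + 6.1094 + 6.0973 + 6.0853 = 24.4377
F = (S − I)·e^(rT) = (242.81 − 24.4377) · e^(0.0237·8/12)
= 218.3723 · e^0.015800 = 218.3723 × 1.015925 = C$221.85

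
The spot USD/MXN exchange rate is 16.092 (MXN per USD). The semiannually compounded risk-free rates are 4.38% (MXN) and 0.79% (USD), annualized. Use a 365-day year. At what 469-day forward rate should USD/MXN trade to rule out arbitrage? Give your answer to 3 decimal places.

By covered interest parity, F = S · (1+r_MXN/2)^(2T) / (1+r_USD/2)^(2T)
= 16.092 × 1.057251 / 1.010182 = 16.092 × 1.046595
F = 16.842 MXN per USD

16.842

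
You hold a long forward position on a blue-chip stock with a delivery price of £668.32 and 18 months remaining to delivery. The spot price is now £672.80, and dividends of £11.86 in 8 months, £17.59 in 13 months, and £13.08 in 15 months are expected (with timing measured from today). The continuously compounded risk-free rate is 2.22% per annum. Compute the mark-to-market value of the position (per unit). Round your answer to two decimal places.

PV(remaining dividends) I = 11.86·e^(−0.0222·8/12) + 17.59·e^(−0.0222·13/12) + 13.08·e^(−0.0222·15/12) = 41.5798
Current forward F = (S − I)·e^(rT) = (672.80 − 41.5798)·e^(0.0222·18/12) = 631.2202 × 1.033861 = 652.5939
Value (long) = (F − K)·e^(−rT) = (652.5939 − 668.32) × 0.967248 = -15.2110
Value = -£15.21

-£15.21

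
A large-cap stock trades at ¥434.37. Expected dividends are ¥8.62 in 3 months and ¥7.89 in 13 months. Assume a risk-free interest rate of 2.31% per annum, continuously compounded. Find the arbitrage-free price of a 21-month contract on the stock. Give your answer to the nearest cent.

¥435.35

PV(dividends) I = 8.62·e^(−0.0231·3/12) + 7.89·e^(−0.0231·13/12)
I = 8.5704 + 7.6950 = 16.2654
F = (S − I)·e^(rT) = (434.37 − 16.2654) · e^(0.0231·21/12)
= 418.1046 · e^0.040425 = 418.1046 × 1.041253 = ¥435.35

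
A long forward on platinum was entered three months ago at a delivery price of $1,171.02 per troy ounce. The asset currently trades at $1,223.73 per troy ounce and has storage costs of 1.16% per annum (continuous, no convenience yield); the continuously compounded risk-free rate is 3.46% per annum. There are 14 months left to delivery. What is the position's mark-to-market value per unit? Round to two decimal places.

$115.71 per troy ounce

Current fair forward for the remaining 14 months: F = S·e^((r + u)·T), (r + u) = 0.0346 + 0.0116 = 0.0462
F = 1223.73 · e^(0.0462 × 14/12) = 1223.73 × 1.05537906 = 1291.4990
Value of long forward = (F − K)·e^(−rT) = (1291.4990 − 1171.02) · e^(−0.0346·14/12)
= 120.4790 × 0.96043721 = 115.71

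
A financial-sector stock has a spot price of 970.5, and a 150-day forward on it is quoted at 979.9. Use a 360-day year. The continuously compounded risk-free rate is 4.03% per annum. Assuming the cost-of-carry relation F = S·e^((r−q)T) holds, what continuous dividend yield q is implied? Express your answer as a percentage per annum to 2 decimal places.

1.72%

From F = S·e^((r−q)T): (r − q) = ln(F/S)/T
ln(979.9/970.5) = ln(1.009686) = 0.009639
(r − q) = 0.009639 / (150/360) = 0.023134
q = r − ln(F/S)/T = 0.0403 − 0.023134 = 0.017166
q = 1.72%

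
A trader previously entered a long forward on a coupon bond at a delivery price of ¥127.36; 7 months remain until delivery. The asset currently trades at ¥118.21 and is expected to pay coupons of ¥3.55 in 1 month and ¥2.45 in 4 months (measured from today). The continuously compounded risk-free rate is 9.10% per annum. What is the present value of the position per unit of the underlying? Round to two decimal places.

PV(remaining coupons) I = 3.55·e^(−0.0910·1/12) + 2.45·e^(−0.0910·4/12) = 5.9000
Current forward F = (S − I)·e^(rT) = (118.21 − 5.9000)·e^(0.0910·7/12) = 112.3100 × 1.054518 = 118.4329
Value (long) = (F − K)·e^(−rT) = (118.4329 − 127.36) × 0.948301 = -8.4656
Value = -¥8.47

-¥8.47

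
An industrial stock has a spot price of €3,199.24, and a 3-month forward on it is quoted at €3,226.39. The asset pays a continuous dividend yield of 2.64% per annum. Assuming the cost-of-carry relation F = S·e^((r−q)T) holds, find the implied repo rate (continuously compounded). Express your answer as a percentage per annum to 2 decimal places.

6.02%

From F = S·e^((r−q)T): (r − q) = ln(F/S)/T
ln(3226.39/3199.24) = ln(1.008486) = 0.008450
(r − q) = 0.008450 / (3/12) = 0.033800
r = ln(F/S)/T + q = 0.033800 + 0.0264 = 0.060200
r = 6.02%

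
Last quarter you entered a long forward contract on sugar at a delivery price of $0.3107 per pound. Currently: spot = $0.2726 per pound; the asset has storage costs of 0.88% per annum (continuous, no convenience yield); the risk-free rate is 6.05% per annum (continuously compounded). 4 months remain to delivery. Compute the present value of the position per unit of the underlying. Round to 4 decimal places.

-$0.0311 per pound

Current fair forward for the remaining 4 months: F = S·e^((r + u)·T), (r + u) = 0.0605 + 0.0088 = 0.0693
F = 0.2726 · e^(0.0693 × 4/12) = 0.2726 × 1.023369 = 0.2790
Value of long forward = (F − K)·e^(−rT) = (0.2790 − 0.3107) · e^(−0.0605·4/12)
= -0.0317 × 0.980035 = -0.0311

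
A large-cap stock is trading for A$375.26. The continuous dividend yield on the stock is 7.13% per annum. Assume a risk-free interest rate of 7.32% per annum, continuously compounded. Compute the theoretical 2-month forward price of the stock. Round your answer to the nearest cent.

A$375.38

F = S·e^((r − q)T) = 375.26 · e^((0.0732 − 0.0713) × 2/12)
= 375.26 · e^0.000317 = 375.26 × 1.000317
F = A$375.38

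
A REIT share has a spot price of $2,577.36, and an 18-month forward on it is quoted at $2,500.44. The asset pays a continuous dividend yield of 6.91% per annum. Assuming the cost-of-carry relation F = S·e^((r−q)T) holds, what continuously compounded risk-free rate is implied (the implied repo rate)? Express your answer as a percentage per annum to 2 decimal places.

From F = S·e^((r−q)T): (r − q) = ln(F/S)/T
ln(2500.44/2577.36) = ln(0.970156) = -0.030298
(r − q) = -0.030298 / (18/12) = -0.020199
r = ln(F/S)/T + q = -0.020199 + 0.0691 = 0.048901
r = 4.89%

4.89%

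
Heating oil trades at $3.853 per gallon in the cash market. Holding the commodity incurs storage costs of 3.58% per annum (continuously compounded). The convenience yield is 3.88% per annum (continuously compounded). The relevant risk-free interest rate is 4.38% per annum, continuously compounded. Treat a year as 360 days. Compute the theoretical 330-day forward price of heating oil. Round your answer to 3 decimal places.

$4.000 per gallon

Net carry = r + u − y = 0.0438 + 0.0358 − 0.0388 = 0.0408
F = S·e^((r+u−y)T) = 3.853 · e^(0.0408 × 330/360) = 3.853 · e^0.037400
= 3.853 × 1.038108 = $4.000 per gallon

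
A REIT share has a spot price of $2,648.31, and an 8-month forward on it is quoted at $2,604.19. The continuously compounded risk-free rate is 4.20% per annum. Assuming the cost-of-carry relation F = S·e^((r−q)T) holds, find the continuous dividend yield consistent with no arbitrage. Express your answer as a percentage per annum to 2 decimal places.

From F = S·e^((r−q)T): (r − q) = ln(F/S)/T
ln(2604.19/2648.31) = ln(0.983340) = -0.016800
(r − q) = -0.016800 / (8/12) = -0.025200
q = r − ln(F/S)/T = 0.0420 + 0.025200 = 0.067200
q = 6.72%

6.72%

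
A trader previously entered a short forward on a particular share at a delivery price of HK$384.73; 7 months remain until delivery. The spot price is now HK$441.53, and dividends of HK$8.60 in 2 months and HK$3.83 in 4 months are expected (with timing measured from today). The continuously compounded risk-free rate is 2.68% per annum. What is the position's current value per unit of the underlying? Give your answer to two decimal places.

PV(remaining dividends) I = 8.60·e^(−0.0268·2/12) + 3.83·e^(−0.0268·4/12) = 12.3576
Current forward F = (S − I)·e^(rT) = (441.53 − 12.3576)·e^(0.0268·7/12) = 429.1724 × 1.015756 = 435.9344
Value (long) = (F − K)·e^(−rT) = (435.9344 − 384.73) × 0.984488 = 50.4101
Short position value = −(long value) = -HK$50.41

-HK$50.41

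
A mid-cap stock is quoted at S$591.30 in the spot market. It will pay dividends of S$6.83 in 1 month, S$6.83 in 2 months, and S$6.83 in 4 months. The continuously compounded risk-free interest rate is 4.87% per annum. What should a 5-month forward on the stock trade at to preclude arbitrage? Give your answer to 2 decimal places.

S$582.71

PV(dividends) I = 6.83·e^(−0.0487·1/12) + 6.83·e^(−0.0487·2/12) + 6.83·e^(−0.0487·4/12)
I = 6.8023 + 6.7748 + 6.7200 = 20.2971
F = (S − I)·e^(rT) = (591.30 − 20.2971) · e^(0.0487·5/12)
= 571.0029 · e^0.020292 = 571.0029 × 1.020499 = S$582.71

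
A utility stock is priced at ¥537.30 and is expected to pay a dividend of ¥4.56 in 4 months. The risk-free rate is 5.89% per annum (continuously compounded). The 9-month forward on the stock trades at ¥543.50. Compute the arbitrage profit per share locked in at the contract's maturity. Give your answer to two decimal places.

PV(dividends) I = 4.56·e^(−0.0589·4/12) = 4.4713
Fair forward F* = (S − I)·e^(rT) = (537.30 − 4.4713)·e^0.044175 = 532.8287 × 1.045165 = 556.8939
Market ¥543.50 < fair 556.8939: forward underpriced → reverse cash-and-carry (short the stock, invest proceeds at r, pay the dividends, go long the forward).
Profit at T = |F_mkt − F*| = |543.50 − 556.8939| = ¥13.39 per share

¥13.39 per share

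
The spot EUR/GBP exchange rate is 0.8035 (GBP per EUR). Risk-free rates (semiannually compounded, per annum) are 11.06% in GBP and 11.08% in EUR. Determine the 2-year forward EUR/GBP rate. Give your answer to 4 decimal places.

By covered interest parity, F = S · (1+r_GBP/2)^(2T) / (1+r_EUR/2)^(2T)
= 0.8035 × 1.240234 / 1.240705 = 0.8035 × 0.999620
F = 0.8032 GBP per EUR

0.8032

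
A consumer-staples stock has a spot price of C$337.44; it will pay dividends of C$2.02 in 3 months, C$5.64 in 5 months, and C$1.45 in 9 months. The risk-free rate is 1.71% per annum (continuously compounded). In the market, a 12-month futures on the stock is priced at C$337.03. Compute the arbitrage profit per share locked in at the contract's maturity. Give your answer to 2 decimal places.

PV(dividends) I = 2.02·e^(−0.0171·3/12) + 5.64·e^(−0.0171·5/12) + 1.45·e^(−0.0171·9/12) = 9.0429
Fair futures F* = (S − I)·e^(rT) = (337.44 − 9.0429)·e^0.017100 = 328.3971 × 1.017247 = 334.0610
Market C$337.03 > fair 334.0610: forward overpriced → cash-and-carry (borrow at r, buy the stock and collect the dividends, short the forward).
Profit at T = |F_mkt − F*| = |337.03 − 334.0610| = C$2.97 per share

C$2.97 per share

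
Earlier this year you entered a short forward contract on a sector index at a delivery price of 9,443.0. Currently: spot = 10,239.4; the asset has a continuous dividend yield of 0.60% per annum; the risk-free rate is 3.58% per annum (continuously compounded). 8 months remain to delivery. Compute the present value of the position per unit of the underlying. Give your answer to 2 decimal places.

-978.23

Current fair forward for the remaining 8 months: F = S·e^((r − q)·T), (r − q) = 0.0358 − 0.0060 = 0.0298
F = 10239.4 · e^(0.0298 × 8/12) = 10239.4 × 1.02006532 = 10444.8568
Value of long forward = (F − K)·e^(−rT) = (10444.8568 − 9443.0) · e^(−0.0358·8/12)
= 1001.8568 × 0.97641589 = 978.23
Short position value = −(long value) = -978.23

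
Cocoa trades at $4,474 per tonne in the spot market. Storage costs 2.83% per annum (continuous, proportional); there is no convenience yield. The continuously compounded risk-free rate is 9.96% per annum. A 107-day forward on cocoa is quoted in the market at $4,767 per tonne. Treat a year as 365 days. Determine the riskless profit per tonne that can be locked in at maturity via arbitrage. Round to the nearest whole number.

Fair forward: F* = S·e^(carry·T), with carry = (r + u) = 0.0996 + 0.0283 = 0.1279
F* = 4474 · e^(0.1279 × 107/365) = 4474 · e^0.037494 = 4474 × 1.038206 = $4644.9336
Market $4767 > fair $4644.9336: forward overpriced → cash-and-carry (buy spot, short the forward).
At maturity, profit = |F_mkt − F*| = |4767 − 4644.9336| = $122 per tonne

$122 per tonne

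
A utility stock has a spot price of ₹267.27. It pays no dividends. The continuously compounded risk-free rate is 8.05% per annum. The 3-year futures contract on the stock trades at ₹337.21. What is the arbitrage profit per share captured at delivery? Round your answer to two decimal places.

Fair futures: F* = S·e^(carry·T), with carry = r = 0.0805
F* = 267.27 · e^(0.0805 × 3) = 267.27 · e^0.241500 = 267.27 × 1.273157 = ₹340.2767
Market ₹337.21 < fair ₹340.2767: forward underpriced → reverse cash-and-carry (short spot, go long the forward).
At maturity, profit = |F_mkt − F*| = |337.21 − 340.2767| = ₹3.07 per share

₹3.07 per share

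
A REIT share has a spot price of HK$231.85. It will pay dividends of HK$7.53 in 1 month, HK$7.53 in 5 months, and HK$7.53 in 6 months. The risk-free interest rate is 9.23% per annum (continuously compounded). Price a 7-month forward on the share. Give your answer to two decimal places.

HK$221.55

PV(dividends) I = 7.53·e^(−0.0923·1/12) + 7.53·e^(−0.0923·5/12) + 7.53·e^(−0.0923·6/12)
I = 7.4723 + 7.2459 + 7.1904 = 21.9086
F = (S − I)·e^(rT) = (231.85 − 21.9086) · e^(0.0923·7/12)
= 209.9414 · e^0.053842 = 209.9414 × 1.055318 = HK$221.55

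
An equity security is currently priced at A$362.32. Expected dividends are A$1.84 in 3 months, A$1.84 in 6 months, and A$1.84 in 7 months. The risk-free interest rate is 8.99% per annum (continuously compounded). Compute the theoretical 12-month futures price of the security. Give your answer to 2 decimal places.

PV(dividends) I = 1.84·e^(−0.0899·3/12) + 1.84·e^(−0.0899·6/12) + 1.84·e^(−0.0899·7/12)
I = 1.7991 + 1.7591 + 1.7460 = 5.3042
F = (S − I)·e^(rT) = (362.32 − 5.3042) · e^(0.0899·12/12)
= 357.0158 · e^0.089900 = 357.0158 × 1.094065 = A$390.60

A$390.60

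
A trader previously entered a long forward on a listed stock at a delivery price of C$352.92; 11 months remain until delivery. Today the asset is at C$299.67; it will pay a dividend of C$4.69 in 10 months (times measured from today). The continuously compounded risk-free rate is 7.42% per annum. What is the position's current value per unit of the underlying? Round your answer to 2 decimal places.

-C$34.45

PV(remaining dividends) I = 4.69·e^(−0.0742·10/12) = 4.4088
Current forward F = (S − I)·e^(rT) = (299.67 − 4.4088)·e^(0.0742·11/12) = 295.2612 × 1.070383 = 316.0426
Value (long) = (F − K)·e^(−rT) = (316.0426 − 352.92) × 0.934245 = -34.4525
Value = -C$34.45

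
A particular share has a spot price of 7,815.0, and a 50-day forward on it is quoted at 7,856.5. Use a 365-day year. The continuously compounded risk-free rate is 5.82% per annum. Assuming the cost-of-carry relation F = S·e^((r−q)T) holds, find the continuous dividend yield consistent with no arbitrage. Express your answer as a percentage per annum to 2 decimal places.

1.95%

From F = S·e^((r−q)T): (r − q) = ln(F/S)/T
ln(7856.5/7815.0) = ln(1.005310) = 0.005296
(r − q) = 0.005296 / (50/365) = 0.038661
q = r − ln(F/S)/T = 0.0582 − 0.038661 = 0.019539
q = 1.95%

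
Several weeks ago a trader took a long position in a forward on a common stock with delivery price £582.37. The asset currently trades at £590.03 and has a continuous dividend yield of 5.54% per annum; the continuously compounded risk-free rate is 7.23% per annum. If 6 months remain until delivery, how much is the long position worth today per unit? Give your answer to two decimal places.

£12.22

Current fair forward for the remaining 6 months: F = S·e^((r − q)·T), (r − q) = 0.0723 − 0.0554 = 0.0169
F = 590.03 · e^(0.0169 × 6/12) = 590.03 × 1.008486 = 595.0370
Value of long forward = (F − K)·e^(−rT) = (595.0370 − 582.37) · e^(−0.0723·6/12)
= 12.6670 × 0.964496 = 12.22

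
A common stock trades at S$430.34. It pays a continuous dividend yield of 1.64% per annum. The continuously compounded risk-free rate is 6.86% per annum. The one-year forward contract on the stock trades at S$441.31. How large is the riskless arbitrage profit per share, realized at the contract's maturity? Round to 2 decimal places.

Fair forward: F* = S·e^(carry·T), with carry = (r − q) = 0.0686 − 0.0164 = 0.0522
F* = 430.34 · e^(0.0522 × 12/12) = 430.34 · e^0.052200 = 430.34 × 1.053586 = S$453.4002
Market S$441.31 < fair S$453.4002: forward underpriced → reverse cash-and-carry (short spot, go long the forward).
At maturity, profit = |F_mkt − F*| = |441.31 − 453.4002| = S$12.09 per share

S$12.09 per share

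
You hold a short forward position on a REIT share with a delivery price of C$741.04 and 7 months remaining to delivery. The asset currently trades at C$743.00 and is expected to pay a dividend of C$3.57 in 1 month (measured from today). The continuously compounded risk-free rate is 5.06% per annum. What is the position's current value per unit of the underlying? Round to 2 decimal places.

-C$19.96

PV(remaining dividends) I = 3.57·e^(−0.0506·1/12) = 3.5550
Current forward F = (S − I)·e^(rT) = (743.00 − 3.5550)·e^(0.0506·7/12) = 739.4450 × 1.029957 = 761.5966
Value (long) = (F − K)·e^(−rT) = (761.5966 − 741.04) × 0.970915 = 19.9587
Short position value = −(long value) = -C$19.96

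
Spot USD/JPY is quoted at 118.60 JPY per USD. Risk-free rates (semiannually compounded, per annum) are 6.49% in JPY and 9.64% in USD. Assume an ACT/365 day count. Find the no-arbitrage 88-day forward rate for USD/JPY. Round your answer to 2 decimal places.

117.74

By covered interest parity, F = S · (1+r_JPY/2)^(2T) / (1+r_USD/2)^(2T)
= 118.60 × 1.015518 / 1.022958 = 118.60 × 0.992727
F = 117.74 JPY per USD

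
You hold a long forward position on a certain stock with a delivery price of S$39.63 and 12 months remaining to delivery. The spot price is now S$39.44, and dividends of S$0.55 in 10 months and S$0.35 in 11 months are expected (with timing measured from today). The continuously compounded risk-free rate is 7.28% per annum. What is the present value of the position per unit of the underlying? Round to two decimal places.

S$1.75

PV(remaining dividends) I = 0.55·e^(−0.0728·10/12) + 0.35·e^(−0.0728·11/12) = 0.8450
Current forward F = (S − I)·e^(rT) = (39.44 − 0.8450)·e^(0.0728·12/12) = 38.5950 × 1.075515 = 41.5095
Value (long) = (F − K)·e^(−rT) = (41.5095 − 39.63) × 0.929787 = 1.7475
Value = S$1.75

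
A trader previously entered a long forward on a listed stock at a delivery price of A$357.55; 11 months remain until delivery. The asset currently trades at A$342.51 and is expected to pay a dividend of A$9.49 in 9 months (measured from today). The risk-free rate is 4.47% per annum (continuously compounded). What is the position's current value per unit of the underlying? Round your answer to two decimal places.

PV(remaining dividends) I = 9.49·e^(−0.0447·9/12) = 9.1771
Current forward F = (S − I)·e^(rT) = (342.51 − 9.1771)·e^(0.0447·11/12) = 333.3329 × 1.041826 = 347.2749
Value (long) = (F − K)·e^(−rT) = (347.2749 − 357.55) × 0.959853 = -9.8626
Value = -A$9.86

-A$9.86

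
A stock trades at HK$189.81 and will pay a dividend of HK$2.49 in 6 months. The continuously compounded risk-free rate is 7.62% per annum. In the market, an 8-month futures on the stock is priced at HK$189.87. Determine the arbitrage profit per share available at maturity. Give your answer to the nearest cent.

HK$7.31 per share

PV(dividends) I = 2.49·e^(−0.0762·6/12) = 2.3969
Fair futures F* = (S − I)·e^(rT) = (189.81 − 2.3969)·e^0.050800 = 187.4131 × 1.052112 = 197.1796
Market HK$189.87 < fair 197.1796: forward underpriced → reverse cash-and-carry (short the stock, invest proceeds at r, pay the dividends, go long the forward).
Profit at T = |F_mkt − F*| = |189.87 − 197.1796| = HK$7.31 per share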